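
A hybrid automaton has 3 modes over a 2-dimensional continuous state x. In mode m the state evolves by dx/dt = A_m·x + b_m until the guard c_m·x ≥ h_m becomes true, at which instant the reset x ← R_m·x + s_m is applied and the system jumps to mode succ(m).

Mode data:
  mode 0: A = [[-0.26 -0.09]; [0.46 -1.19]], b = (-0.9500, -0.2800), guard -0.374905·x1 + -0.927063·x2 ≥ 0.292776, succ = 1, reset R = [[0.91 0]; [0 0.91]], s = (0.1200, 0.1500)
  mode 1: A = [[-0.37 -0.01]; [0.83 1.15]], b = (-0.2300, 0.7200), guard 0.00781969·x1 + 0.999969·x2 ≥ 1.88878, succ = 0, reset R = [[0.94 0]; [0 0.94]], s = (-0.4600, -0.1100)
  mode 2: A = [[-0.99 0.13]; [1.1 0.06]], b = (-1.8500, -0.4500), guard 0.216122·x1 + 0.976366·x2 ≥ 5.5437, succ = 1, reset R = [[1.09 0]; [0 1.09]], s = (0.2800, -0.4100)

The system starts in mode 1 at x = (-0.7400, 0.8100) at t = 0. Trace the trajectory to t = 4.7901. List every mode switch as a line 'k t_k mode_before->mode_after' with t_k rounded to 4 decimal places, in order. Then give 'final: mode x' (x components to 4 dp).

Mode 1: guard c·x = 1.8888 hit at Δt = 0.6831 (t = 0.6831), x⁻ = (-0.7214, 1.8945) → reset → x⁺ = (-1.1381, 1.6708), jump to mode 0
Mode 0: guard c·x = 0.2928 hit at Δt = 0.6684 (t = 1.3515), x⁻ = (-1.5893, 0.3269) → reset → x⁺ = (-1.3263, 0.4475), jump to mode 1
Mode 1: guard c·x = 1.8888 hit at Δt = 1.7948 (t = 3.1463), x⁻ = (-0.9971, 1.8966) → reset → x⁺ = (-1.3973, 1.6728), jump to mode 0
Mode 0: guard c·x = 0.2928 hit at Δt = 0.5888 (t = 3.7351), x⁻ = (-1.7644, 0.3977) → reset → x⁺ = (-1.4856, 0.5119), jump to mode 1
Mode 1: flow for 1.0550 to horizon, guard not reached → x = (-1.2121, 0.8702)

1 0.6831 1->0
2 1.3515 0->1
3 3.1463 1->0
4 3.7351 0->1
final: 1 -1.2121 0.8702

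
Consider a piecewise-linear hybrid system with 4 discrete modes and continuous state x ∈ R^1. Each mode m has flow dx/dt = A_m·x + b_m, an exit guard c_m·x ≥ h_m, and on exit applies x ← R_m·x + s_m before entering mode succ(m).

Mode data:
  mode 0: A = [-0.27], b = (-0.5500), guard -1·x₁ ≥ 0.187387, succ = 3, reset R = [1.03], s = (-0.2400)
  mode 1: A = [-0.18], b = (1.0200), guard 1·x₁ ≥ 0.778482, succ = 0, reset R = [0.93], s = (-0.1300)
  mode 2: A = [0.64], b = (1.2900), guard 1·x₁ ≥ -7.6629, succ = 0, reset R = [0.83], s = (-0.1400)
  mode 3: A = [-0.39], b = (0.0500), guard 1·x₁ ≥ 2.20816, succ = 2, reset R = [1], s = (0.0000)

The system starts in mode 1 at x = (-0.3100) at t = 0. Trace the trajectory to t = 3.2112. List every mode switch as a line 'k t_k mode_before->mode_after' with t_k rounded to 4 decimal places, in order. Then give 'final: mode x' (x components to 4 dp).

1 1.1169 1->0
2 2.4220 0->3
final: 3 -0.2843

Mode 1: guard c·x = 0.7785 hit at Δt = 1.1169 (t = 1.1169), x⁻ = (0.7785) → reset → x⁺ = (0.5940), jump to mode 0
Mode 0: guard c·x = 0.1874 hit at Δt = 1.3051 (t = 2.4220), x⁻ = (-0.1874) → reset → x⁺ = (-0.4330), jump to mode 3
Mode 3: flow for 0.7892 to horizon, guard not reached → x = (-0.2843)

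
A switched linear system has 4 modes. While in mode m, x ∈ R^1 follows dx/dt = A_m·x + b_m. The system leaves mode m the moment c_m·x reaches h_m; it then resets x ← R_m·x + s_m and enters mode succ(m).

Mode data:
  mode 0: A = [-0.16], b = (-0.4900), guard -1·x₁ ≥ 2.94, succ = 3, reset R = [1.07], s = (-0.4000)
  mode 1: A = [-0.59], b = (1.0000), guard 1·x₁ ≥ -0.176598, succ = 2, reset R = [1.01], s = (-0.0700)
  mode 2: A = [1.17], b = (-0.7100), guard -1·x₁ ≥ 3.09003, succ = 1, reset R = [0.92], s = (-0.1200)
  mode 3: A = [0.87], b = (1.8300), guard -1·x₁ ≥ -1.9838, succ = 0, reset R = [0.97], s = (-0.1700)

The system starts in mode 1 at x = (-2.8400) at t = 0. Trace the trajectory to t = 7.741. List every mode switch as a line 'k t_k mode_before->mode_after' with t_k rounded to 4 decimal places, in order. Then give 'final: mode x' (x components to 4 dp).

Mode 1: guard c·x = -0.1766 hit at Δt = 1.5001 (t = 1.5001), x⁻ = (-0.1766) → reset → x⁺ = (-0.2484), jump to mode 2
Mode 2: guard c·x = 3.0900 hit at Δt = 1.2512 (t = 2.7513), x⁻ = (-3.0900) → reset → x⁺ = (-2.9628), jump to mode 1
Mode 1: guard c·x = -0.1766 hit at Δt = 1.5454 (t = 4.2967), x⁻ = (-0.1766) → reset → x⁺ = (-0.2484), jump to mode 2
Mode 2: guard c·x = 3.0900 hit at Δt = 1.2512 (t = 5.5479), x⁻ = (-3.0900) → reset → x⁺ = (-2.9628), jump to mode 1
Mode 1: guard c·x = -0.1766 hit at Δt = 1.5454 (t = 7.0933), x⁻ = (-0.1766) → reset → x⁺ = (-0.2484), jump to mode 2
Mode 2: flow for 0.6477 to horizon, guard not reached → x = (-1.2178)

1 1.5001 1->2
2 2.7513 2->1
3 4.2967 1->2
4 5.5479 2->1
5 7.0933 1->2
final: 2 -1.2178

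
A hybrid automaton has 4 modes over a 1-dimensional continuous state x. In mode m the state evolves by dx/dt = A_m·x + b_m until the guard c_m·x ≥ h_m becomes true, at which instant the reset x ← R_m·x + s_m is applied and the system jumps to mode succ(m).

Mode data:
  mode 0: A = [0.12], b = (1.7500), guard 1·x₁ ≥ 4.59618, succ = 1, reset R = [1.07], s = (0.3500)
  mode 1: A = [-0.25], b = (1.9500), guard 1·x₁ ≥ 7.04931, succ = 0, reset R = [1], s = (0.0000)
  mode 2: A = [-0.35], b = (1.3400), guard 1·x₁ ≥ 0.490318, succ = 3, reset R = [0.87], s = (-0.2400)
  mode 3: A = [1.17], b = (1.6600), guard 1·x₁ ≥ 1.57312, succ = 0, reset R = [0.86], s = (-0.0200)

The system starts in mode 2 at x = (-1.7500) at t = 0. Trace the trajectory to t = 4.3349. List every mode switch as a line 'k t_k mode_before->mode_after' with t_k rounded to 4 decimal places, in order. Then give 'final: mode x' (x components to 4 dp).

1 1.4671 2->3
2 1.9992 3->0
3 3.5534 0->1
final: 1 5.7173

Mode 2: guard c·x = 0.4903 hit at Δt = 1.4671 (t = 1.4671), x⁻ = (0.4903) → reset → x⁺ = (0.1866), jump to mode 3
Mode 3: guard c·x = 1.5731 hit at Δt = 0.5321 (t = 1.9992), x⁻ = (1.5731) → reset → x⁺ = (1.3329), jump to mode 0
Mode 0: guard c·x = 4.5962 hit at Δt = 1.5542 (t = 3.5534), x⁻ = (4.5962) → reset → x⁺ = (5.2679), jump to mode 1
Mode 1: flow for 0.7815 to horizon, guard not reached → x = (5.7173)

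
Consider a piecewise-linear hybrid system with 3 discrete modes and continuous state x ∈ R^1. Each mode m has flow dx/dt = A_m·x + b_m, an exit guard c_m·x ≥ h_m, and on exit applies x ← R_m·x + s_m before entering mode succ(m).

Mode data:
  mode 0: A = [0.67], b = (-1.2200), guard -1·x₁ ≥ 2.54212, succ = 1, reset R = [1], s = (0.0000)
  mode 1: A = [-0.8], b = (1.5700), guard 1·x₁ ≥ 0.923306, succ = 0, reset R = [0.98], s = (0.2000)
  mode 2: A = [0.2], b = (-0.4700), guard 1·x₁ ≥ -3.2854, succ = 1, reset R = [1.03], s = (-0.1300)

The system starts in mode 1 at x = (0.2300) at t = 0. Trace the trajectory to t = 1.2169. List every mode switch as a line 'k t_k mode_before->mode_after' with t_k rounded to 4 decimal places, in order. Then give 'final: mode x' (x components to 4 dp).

Mode 1: guard c·x = 0.9233 hit at Δt = 0.6389 (t = 0.6389), x⁻ = (0.9233) → reset → x⁺ = (1.1048), jump to mode 0
Mode 0: flow for 0.5780 to horizon, guard not reached → x = (0.7662)

1 0.6389 1->0
final: 0 0.7662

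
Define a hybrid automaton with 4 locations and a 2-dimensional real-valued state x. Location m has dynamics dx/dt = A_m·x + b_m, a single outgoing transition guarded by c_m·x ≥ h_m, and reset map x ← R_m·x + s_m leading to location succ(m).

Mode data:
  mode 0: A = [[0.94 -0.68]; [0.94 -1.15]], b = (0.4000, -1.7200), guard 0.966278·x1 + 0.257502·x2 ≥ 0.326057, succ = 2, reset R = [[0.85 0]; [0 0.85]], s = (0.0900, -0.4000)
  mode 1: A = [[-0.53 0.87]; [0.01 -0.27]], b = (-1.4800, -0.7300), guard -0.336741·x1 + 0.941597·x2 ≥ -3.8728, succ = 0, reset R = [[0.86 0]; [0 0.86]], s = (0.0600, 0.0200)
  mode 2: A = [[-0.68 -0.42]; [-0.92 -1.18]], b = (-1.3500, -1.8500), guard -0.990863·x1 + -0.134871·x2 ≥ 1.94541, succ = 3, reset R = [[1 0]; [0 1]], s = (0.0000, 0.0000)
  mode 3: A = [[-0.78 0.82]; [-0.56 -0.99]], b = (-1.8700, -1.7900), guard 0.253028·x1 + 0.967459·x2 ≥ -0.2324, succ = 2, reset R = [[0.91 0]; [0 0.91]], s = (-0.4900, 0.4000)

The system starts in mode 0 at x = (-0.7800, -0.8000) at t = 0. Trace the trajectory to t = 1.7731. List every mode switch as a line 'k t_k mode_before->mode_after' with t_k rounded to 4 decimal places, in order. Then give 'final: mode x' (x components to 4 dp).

Mode 0: guard c·x = 0.3261 hit at Δt = 1.3822 (t = 1.3822), x⁻ = (0.7060, -1.3830) → reset → x⁺ = (0.6901, -1.5755), jump to mode 2
Mode 2: flow for 0.3909 to horizon, guard not reached → x = (0.3052, -1.7088)

1 1.3822 0->2
final: 2 0.3052 -1.7088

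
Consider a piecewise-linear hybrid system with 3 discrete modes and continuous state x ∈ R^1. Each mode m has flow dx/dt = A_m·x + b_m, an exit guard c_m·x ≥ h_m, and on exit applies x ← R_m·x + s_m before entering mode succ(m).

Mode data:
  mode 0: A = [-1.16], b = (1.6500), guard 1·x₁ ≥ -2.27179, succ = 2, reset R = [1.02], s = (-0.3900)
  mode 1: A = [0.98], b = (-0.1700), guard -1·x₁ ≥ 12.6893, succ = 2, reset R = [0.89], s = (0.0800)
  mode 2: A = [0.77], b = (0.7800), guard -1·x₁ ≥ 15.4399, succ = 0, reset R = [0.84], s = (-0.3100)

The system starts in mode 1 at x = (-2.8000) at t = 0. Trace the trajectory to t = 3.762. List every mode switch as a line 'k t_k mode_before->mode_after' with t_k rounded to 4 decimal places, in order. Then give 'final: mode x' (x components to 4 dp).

Mode 1: guard c·x = 12.6893 hit at Δt = 1.4945 (t = 1.4945), x⁻ = (-12.6893) → reset → x⁺ = (-11.2135), jump to mode 2
Mode 2: guard c·x = 15.4399 hit at Δt = 0.4502 (t = 1.9447), x⁻ = (-15.4399) → reset → x⁺ = (-13.2795), jump to mode 0
Mode 0: guard c·x = -2.2718 hit at Δt = 1.1907 (t = 3.1354), x⁻ = (-2.2718) → reset → x⁺ = (-2.7072), jump to mode 2
Mode 2: flow for 0.6266 to horizon, guard not reached → x = (-3.7578)

1 1.4945 1->2
2 1.9447 2->0
3 3.1354 0->2
final: 2 -3.7578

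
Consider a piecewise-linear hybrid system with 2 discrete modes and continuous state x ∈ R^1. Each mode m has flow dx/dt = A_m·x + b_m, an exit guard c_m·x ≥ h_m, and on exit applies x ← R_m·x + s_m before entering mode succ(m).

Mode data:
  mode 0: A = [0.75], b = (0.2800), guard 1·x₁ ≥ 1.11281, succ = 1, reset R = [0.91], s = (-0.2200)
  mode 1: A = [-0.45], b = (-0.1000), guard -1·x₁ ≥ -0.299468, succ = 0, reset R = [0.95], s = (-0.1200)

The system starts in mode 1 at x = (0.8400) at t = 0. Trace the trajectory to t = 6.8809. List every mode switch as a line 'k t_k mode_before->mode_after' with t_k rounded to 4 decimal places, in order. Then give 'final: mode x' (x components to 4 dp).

Mode 1: guard c·x = -0.2995 hit at Δt = 1.5801 (t = 1.5801), x⁻ = (0.2995) → reset → x⁺ = (0.1645), jump to mode 0
Mode 0: guard c·x = 1.1128 hit at Δt = 1.3552 (t = 2.9353), x⁻ = (1.1128) → reset → x⁺ = (0.7927), jump to mode 1
Mode 1: guard c·x = -0.2995 hit at Δt = 1.4788 (t = 4.4141), x⁻ = (0.2995) → reset → x⁺ = (0.1645), jump to mode 0
Mode 0: guard c·x = 1.1128 hit at Δt = 1.3552 (t = 5.7693), x⁻ = (1.1128) → reset → x⁺ = (0.7927), jump to mode 1
Mode 1: flow for 1.1116 to horizon, guard not reached → x = (0.3932)

1 1.5801 1->0
2 2.9353 0->1
3 4.4141 1->0
4 5.7693 0->1
final: 1 0.3932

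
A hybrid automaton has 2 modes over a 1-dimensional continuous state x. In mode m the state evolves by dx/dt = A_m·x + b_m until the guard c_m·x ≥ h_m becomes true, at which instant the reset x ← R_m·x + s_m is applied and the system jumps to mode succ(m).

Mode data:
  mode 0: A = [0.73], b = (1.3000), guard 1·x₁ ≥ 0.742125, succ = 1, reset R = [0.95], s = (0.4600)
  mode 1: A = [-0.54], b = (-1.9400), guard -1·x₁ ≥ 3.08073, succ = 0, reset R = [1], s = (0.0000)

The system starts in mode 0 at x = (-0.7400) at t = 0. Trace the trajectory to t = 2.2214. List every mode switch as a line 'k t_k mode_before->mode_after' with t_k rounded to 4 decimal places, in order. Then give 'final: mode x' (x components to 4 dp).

1 1.2129 0->1
final: 1 -0.8328

Mode 0: guard c·x = 0.7421 hit at Δt = 1.2129 (t = 1.2129), x⁻ = (0.7421) → reset → x⁺ = (1.1650), jump to mode 1
Mode 1: flow for 1.0085 to horizon, guard not reached → x = (-0.8328)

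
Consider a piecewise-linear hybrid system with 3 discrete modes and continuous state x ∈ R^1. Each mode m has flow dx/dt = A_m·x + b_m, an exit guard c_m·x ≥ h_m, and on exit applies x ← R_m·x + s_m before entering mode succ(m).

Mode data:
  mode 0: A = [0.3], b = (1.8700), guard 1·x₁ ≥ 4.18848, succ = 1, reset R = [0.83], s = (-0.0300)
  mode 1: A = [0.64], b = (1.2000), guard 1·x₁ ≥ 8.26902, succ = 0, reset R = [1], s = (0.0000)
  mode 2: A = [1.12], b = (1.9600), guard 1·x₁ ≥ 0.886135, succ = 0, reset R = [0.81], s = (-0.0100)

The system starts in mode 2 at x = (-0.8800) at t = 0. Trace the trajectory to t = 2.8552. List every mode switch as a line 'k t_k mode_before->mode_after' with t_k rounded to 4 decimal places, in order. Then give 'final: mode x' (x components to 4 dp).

1 0.9898 2->0
2 2.3446 0->1
final: 1 5.5032

Mode 2: guard c·x = 0.8861 hit at Δt = 0.9898 (t = 0.9898), x⁻ = (0.8861) → reset → x⁺ = (0.7078), jump to mode 0
Mode 0: guard c·x = 4.1885 hit at Δt = 1.3548 (t = 2.3446), x⁻ = (4.1885) → reset → x⁺ = (3.4464), jump to mode 1
Mode 1: flow for 0.5106 to horizon, guard not reached → x = (5.5032)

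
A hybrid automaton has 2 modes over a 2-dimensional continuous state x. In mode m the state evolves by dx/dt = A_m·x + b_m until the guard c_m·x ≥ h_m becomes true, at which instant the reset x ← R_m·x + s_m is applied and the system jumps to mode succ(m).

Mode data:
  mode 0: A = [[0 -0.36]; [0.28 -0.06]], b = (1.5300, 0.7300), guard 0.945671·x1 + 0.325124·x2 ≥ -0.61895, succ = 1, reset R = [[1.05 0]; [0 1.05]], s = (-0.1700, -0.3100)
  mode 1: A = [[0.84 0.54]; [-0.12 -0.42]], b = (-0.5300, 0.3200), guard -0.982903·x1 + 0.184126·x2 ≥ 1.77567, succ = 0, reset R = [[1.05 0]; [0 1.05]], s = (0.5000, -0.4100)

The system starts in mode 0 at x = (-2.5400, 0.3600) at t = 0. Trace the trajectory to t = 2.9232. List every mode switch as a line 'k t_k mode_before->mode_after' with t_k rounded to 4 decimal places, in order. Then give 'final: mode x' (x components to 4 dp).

1 1.2190 0->1
2 1.6474 1->0
3 2.0252 0->1
4 2.5320 1->0
final: 0 -0.7423 -0.0282

Mode 0: guard c·x = -0.6190 hit at Δt = 1.2190 (t = 1.2190), x⁻ = (-0.8737, 0.6376) → reset → x⁺ = (-1.0874, 0.3595), jump to mode 1
Mode 1: guard c·x = 1.7757 hit at Δt = 0.4284 (t = 1.6474), x⁻ = (-1.7145, 0.4914) → reset → x⁺ = (-1.3002, 0.1059), jump to mode 0
Mode 0: guard c·x = -0.6190 hit at Δt = 0.3778 (t = 2.0252), x⁻ = (-0.7472, 0.2695) → reset → x⁺ = (-0.9545, -0.0271), jump to mode 1
Mode 1: guard c·x = 1.7757 hit at Δt = 0.5068 (t = 2.5320), x⁻ = (-1.7694, 0.1983) → reset → x⁺ = (-1.3579, -0.2018), jump to mode 0
Mode 0: flow for 0.3912 to horizon, guard not reached → x = (-0.7423, -0.0282)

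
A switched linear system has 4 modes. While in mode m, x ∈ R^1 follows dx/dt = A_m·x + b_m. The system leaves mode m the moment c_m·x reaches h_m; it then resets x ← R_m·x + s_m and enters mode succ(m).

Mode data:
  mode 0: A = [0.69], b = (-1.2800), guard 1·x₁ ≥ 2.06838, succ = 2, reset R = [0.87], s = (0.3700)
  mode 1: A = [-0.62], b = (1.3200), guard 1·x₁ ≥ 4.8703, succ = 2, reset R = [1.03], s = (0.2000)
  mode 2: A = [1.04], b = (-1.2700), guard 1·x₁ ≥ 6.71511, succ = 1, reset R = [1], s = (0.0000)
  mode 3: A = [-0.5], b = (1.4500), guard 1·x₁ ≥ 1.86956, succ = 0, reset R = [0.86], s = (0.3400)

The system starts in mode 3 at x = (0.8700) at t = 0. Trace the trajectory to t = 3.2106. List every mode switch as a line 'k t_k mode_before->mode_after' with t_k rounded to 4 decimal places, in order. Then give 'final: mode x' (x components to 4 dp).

1 1.3561 3->0
2 2.5631 0->2
final: 2 3.0807

Mode 3: guard c·x = 1.8696 hit at Δt = 1.3561 (t = 1.3561), x⁻ = (1.8696) → reset → x⁺ = (1.9478), jump to mode 0
Mode 0: guard c·x = 2.0684 hit at Δt = 1.2070 (t = 2.5631), x⁻ = (2.0684) → reset → x⁺ = (2.1695), jump to mode 2
Mode 2: flow for 0.6475 to horizon, guard not reached → x = (3.0807)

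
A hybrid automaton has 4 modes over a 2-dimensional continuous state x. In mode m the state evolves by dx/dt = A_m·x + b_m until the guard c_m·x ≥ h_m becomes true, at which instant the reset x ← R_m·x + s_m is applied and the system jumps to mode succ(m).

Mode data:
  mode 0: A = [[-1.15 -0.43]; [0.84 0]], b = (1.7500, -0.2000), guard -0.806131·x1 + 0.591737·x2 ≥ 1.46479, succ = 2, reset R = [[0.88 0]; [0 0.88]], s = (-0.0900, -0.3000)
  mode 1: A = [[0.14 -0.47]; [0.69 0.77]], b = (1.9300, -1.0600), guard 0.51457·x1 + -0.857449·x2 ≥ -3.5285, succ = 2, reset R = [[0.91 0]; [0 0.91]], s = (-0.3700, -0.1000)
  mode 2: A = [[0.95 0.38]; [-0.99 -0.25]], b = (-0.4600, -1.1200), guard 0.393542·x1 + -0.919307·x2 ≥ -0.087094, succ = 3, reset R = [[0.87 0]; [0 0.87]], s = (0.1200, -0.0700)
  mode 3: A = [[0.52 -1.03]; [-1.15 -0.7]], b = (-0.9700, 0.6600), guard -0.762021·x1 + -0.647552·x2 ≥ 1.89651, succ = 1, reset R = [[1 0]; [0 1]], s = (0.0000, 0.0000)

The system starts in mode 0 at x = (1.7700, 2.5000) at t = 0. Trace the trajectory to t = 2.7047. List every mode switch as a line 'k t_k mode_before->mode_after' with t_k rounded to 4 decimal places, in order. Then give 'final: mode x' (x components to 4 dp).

Mode 0: guard c·x = 1.4648 hit at Δt = 1.2086 (t = 1.2086), x⁻ = (0.6985, 3.4269) → reset → x⁺ = (0.5247, 2.7157), jump to mode 2
Mode 2: guard c·x = -0.0871 hit at Δt = 0.8016 (t = 2.0102), x⁻ = (1.4207, 0.7029) → reset → x⁺ = (1.3560, 0.5415), jump to mode 3
Mode 3: flow for 0.6945 to horizon, guard not reached → x = (0.9319, -0.0046)

1 1.2086 0->2
2 2.0102 2->3
final: 3 0.9319 -0.0046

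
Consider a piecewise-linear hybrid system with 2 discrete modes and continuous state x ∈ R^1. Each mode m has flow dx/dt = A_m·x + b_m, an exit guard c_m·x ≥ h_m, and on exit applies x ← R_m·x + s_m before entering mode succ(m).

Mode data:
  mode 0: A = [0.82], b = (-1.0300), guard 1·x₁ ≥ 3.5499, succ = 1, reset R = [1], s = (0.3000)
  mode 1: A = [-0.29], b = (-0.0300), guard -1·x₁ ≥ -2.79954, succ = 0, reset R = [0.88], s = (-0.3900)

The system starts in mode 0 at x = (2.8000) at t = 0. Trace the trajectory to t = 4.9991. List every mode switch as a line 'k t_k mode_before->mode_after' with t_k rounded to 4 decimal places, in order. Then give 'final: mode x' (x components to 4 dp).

1 0.4828 0->1
2 1.5477 1->0
3 2.8059 0->1
4 3.8708 1->0
final: 0 3.3181

Mode 0: guard c·x = 3.5499 hit at Δt = 0.4828 (t = 0.4828), x⁻ = (3.5499) → reset → x⁺ = (3.8499), jump to mode 1
Mode 1: guard c·x = -2.7995 hit at Δt = 1.0649 (t = 1.5477), x⁻ = (2.7995) → reset → x⁺ = (2.0736), jump to mode 0
Mode 0: guard c·x = 3.5499 hit at Δt = 1.2582 (t = 2.8059), x⁻ = (3.5499) → reset → x⁺ = (3.8499), jump to mode 1
Mode 1: guard c·x = -2.7995 hit at Δt = 1.0649 (t = 3.8708), x⁻ = (2.7995) → reset → x⁺ = (2.0736), jump to mode 0
Mode 0: flow for 1.1283 to horizon, guard not reached → x = (3.3181)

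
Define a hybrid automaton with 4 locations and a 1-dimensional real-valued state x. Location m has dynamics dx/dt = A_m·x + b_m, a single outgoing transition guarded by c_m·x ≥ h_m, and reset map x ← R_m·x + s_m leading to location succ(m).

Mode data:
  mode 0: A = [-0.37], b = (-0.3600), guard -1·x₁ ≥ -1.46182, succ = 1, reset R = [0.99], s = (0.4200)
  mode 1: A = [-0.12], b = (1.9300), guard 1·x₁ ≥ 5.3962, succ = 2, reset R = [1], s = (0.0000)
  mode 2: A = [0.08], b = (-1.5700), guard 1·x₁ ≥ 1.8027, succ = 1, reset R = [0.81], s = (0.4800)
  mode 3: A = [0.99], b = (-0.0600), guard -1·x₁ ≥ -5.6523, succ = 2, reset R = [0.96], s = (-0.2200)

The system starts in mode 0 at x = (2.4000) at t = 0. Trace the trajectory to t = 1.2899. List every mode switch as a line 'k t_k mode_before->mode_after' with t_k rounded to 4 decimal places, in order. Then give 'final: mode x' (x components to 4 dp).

1 0.8809 0->1
final: 1 2.5481

Mode 0: guard c·x = -1.4618 hit at Δt = 0.8809 (t = 0.8809), x⁻ = (1.4618) → reset → x⁺ = (1.8672), jump to mode 1
Mode 1: flow for 0.4090 to horizon, guard not reached → x = (2.5481)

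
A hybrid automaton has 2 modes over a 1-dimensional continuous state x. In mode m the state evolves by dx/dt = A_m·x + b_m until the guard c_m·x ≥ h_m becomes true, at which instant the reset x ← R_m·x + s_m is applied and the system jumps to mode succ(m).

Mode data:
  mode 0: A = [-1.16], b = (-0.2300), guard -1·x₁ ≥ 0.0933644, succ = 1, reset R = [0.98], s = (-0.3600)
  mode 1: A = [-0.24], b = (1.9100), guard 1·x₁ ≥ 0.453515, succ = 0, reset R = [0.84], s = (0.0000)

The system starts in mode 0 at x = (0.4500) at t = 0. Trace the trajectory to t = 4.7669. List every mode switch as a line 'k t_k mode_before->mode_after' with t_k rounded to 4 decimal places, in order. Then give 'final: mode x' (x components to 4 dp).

1 1.5700 0->1
2 2.0444 1->0
3 3.5173 0->1
4 3.9917 1->0
final: 0 0.0374

Mode 0: guard c·x = 0.0934 hit at Δt = 1.5700 (t = 1.5700), x⁻ = (-0.0934) → reset → x⁺ = (-0.4515), jump to mode 1
Mode 1: guard c·x = 0.4535 hit at Δt = 0.4744 (t = 2.0444), x⁻ = (0.4535) → reset → x⁺ = (0.3810), jump to mode 0
Mode 0: guard c·x = 0.0934 hit at Δt = 1.4729 (t = 3.5173), x⁻ = (-0.0934) → reset → x⁺ = (-0.4515), jump to mode 1
Mode 1: guard c·x = 0.4535 hit at Δt = 0.4744 (t = 3.9917), x⁻ = (0.4535) → reset → x⁺ = (0.3810), jump to mode 0
Mode 0: flow for 0.7752 to horizon, guard not reached → x = (0.0374)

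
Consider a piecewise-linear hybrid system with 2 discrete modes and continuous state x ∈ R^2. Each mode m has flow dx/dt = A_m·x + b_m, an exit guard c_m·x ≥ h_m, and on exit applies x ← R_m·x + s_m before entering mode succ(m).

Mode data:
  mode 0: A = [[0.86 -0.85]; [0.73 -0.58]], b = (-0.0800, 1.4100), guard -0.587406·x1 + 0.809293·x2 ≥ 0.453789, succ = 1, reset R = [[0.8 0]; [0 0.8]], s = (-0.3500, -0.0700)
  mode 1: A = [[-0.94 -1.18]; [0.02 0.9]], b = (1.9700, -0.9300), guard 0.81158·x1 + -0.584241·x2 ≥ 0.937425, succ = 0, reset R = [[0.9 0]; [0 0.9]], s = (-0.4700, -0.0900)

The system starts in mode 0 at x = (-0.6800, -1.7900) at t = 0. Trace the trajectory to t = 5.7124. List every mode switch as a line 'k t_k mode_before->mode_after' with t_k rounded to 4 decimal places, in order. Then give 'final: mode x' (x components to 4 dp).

Mode 0: guard c·x = 0.4538 hit at Δt = 1.3277 (t = 1.3277), x⁻ = (-0.4937, 0.2024) → reset → x⁺ = (-0.7450, 0.0919), jump to mode 1
Mode 1: guard c·x = 0.9374 hit at Δt = 0.6385 (t = 1.9662), x⁻ = (0.6941, -0.6403) → reset → x⁺ = (0.1547, -0.6663), jump to mode 0
Mode 0: guard c·x = 0.4538 hit at Δt = 0.8926 (t = 2.8588), x⁻ = (0.2290, 0.7270) → reset → x⁺ = (-0.1668, 0.5116), jump to mode 1
Mode 1: guard c·x = 0.9374 hit at Δt = 0.9366 (t = 3.7955), x⁻ = (1.0343, -0.1678) → reset → x⁺ = (0.4608, -0.2410), jump to mode 0
Mode 0: guard c·x = 0.4538 hit at Δt = 0.7380 (t = 4.5335), x⁻ = (0.5055, 0.9276) → reset → x⁺ = (0.0544, 0.6721), jump to mode 1
Mode 1: flow for 1.1789 to horizon, guard not reached → x = (1.1381, 0.0117)

1 1.3277 0->1
2 1.9662 1->0
3 2.8588 0->1
4 3.7955 1->0
5 4.5335 0->1
final: 1 1.1381 0.0117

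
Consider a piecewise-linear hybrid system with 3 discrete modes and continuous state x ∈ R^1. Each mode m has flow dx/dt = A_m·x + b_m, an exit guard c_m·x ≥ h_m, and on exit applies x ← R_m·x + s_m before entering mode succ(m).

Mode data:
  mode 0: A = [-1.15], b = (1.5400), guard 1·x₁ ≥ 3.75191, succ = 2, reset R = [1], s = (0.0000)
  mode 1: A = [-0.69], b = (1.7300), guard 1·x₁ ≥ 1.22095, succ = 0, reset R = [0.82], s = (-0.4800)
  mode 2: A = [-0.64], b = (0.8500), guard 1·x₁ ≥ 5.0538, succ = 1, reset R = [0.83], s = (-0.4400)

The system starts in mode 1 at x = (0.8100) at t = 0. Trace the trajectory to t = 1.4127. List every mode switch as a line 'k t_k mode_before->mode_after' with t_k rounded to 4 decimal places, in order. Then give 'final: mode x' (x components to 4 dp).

Mode 1: guard c·x = 1.2209 hit at Δt = 0.4018 (t = 0.4018), x⁻ = (1.2209) → reset → x⁺ = (0.5212), jump to mode 0
Mode 0: flow for 1.0109 to horizon, guard not reached → x = (1.0834)

1 0.4018 1->0
final: 0 1.0834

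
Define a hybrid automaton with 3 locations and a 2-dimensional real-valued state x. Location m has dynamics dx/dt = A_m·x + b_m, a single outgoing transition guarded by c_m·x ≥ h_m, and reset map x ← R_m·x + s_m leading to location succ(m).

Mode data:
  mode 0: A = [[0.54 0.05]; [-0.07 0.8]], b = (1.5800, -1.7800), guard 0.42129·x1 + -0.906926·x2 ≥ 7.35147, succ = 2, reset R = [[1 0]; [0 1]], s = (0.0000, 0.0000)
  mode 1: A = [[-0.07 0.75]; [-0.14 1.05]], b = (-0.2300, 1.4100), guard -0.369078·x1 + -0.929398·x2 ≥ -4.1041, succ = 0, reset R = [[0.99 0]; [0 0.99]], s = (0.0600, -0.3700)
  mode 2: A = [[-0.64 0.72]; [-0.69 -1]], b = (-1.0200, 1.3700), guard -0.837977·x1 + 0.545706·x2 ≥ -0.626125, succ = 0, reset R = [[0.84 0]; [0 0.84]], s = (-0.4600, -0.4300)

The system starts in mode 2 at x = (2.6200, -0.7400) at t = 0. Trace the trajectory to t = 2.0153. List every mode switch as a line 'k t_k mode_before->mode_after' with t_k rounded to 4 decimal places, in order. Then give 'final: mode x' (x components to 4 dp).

1 0.8287 2->0
final: 0 2.6658 -4.9949

Mode 2: guard c·x = -0.6261 hit at Δt = 0.8287 (t = 0.8287), x⁻ = (0.6841, -0.0968) → reset → x⁺ = (0.1147, -0.5113), jump to mode 0
Mode 0: flow for 1.1866 to horizon, guard not reached → x = (2.6658, -4.9949)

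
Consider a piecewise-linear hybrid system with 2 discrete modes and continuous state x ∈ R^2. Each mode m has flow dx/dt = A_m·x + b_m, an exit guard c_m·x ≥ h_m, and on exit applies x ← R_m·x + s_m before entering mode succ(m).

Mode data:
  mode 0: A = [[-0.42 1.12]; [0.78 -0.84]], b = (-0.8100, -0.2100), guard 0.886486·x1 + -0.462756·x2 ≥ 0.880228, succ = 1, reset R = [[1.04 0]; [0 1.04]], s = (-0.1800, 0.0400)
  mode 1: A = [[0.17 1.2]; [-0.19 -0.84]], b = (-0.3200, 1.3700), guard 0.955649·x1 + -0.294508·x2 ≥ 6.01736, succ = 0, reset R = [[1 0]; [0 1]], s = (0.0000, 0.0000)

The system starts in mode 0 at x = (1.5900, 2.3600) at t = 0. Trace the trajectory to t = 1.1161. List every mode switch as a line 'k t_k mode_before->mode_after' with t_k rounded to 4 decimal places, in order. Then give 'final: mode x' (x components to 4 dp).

Mode 0: guard c·x = 0.8802 hit at Δt = 0.5519 (t = 0.5519), x⁻ = (2.0549, 2.0344) → reset → x⁺ = (1.9571, 2.1557), jump to mode 1
Mode 1: flow for 0.5642 to horizon, guard not reached → x = (3.3428, 1.7256)

1 0.5519 0->1
final: 1 3.3428 1.7256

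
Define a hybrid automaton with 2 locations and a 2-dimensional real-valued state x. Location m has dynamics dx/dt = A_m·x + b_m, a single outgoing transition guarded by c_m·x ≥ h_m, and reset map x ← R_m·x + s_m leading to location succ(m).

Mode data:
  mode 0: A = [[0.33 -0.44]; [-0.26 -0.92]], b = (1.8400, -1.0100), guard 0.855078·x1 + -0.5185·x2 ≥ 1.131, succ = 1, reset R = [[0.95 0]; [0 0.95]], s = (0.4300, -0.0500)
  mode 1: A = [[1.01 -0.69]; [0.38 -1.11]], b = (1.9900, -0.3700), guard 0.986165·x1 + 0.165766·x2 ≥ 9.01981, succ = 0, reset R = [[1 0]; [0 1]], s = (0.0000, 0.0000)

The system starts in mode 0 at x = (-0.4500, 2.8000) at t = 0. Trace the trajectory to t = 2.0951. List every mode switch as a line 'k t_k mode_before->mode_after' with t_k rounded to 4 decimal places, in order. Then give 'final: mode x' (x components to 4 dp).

Mode 0: guard c·x = 1.1310 hit at Δt = 1.2776 (t = 1.2776), x⁻ = (1.3358, 0.0217) → reset → x⁺ = (1.6990, -0.0294), jump to mode 1
Mode 1: flow for 0.8175 to horizon, guard not reached → x = (6.2500, 0.6131)

1 1.2776 0->1
final: 1 6.2500 0.6131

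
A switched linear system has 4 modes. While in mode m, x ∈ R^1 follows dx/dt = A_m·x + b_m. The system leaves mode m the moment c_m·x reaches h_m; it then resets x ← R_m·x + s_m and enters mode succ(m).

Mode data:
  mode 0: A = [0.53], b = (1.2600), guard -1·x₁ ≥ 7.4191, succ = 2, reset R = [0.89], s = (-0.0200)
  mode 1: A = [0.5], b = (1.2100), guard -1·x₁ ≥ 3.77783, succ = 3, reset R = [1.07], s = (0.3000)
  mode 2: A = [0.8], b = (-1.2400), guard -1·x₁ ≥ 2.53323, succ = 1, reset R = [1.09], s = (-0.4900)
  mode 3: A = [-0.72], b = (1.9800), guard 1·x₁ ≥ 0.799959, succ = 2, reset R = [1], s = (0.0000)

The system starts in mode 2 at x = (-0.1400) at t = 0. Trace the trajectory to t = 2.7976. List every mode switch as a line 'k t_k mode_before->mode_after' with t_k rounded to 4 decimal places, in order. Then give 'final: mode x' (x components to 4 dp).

1 1.1027 2->1
2 2.0842 1->3
final: 3 -1.1344

Mode 2: guard c·x = 2.5332 hit at Δt = 1.1027 (t = 1.1027), x⁻ = (-2.5332) → reset → x⁺ = (-3.2512), jump to mode 1
Mode 1: guard c·x = 3.7778 hit at Δt = 0.9815 (t = 2.0842), x⁻ = (-3.7778) → reset → x⁺ = (-3.7423), jump to mode 3
Mode 3: flow for 0.7134 to horizon, guard not reached → x = (-1.1344)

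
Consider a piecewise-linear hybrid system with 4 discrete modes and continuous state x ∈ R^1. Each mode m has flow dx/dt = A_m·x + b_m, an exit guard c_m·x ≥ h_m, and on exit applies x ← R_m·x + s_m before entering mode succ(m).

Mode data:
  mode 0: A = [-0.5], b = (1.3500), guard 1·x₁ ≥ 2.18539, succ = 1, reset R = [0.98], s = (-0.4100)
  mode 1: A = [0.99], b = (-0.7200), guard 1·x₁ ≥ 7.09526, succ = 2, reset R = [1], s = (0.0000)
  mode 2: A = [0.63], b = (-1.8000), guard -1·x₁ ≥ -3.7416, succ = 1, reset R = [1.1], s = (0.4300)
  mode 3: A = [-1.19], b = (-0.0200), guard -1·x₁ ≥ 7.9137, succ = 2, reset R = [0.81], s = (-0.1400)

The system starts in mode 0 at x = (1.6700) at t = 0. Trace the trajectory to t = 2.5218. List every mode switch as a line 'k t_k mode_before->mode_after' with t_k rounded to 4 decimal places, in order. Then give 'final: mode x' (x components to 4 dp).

1 1.3878 0->1
final: 1 3.8138

Mode 0: guard c·x = 2.1854 hit at Δt = 1.3878 (t = 1.3878), x⁻ = (2.1854) → reset → x⁺ = (1.7317), jump to mode 1
Mode 1: flow for 1.1340 to horizon, guard not reached → x = (3.8138)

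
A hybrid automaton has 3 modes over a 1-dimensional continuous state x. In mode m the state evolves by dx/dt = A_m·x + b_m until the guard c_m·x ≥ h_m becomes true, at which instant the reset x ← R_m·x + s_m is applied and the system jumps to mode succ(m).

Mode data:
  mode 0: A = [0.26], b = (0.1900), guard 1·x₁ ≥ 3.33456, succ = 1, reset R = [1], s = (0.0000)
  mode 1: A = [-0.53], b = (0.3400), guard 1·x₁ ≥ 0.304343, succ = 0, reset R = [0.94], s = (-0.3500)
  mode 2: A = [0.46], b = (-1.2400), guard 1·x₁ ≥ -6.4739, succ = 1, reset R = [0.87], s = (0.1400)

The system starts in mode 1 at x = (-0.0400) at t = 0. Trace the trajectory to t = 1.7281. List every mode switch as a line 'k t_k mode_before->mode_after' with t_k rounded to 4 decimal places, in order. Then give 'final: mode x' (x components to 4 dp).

Mode 1: guard c·x = 0.3043 hit at Δt = 1.3278 (t = 1.3278), x⁻ = (0.3043) → reset → x⁺ = (-0.0639), jump to mode 0
Mode 0: flow for 0.4003 to horizon, guard not reached → x = (0.0092)

1 1.3278 1->0
final: 0 0.0092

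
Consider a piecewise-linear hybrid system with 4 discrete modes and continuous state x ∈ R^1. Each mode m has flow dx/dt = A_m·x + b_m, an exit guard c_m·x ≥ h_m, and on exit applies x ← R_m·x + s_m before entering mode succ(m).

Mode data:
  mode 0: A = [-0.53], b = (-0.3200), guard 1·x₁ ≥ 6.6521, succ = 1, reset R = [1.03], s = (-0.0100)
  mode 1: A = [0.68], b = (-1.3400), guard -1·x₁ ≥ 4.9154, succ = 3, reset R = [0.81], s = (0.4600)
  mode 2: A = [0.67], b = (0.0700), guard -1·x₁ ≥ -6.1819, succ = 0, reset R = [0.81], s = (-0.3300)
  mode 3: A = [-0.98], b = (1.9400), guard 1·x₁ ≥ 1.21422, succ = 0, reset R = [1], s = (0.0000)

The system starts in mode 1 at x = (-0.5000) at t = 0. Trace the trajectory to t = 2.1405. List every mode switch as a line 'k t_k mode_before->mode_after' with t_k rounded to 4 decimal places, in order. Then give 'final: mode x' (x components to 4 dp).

1 1.5074 1->3
final: 3 -0.9784

Mode 1: guard c·x = 4.9154 hit at Δt = 1.5074 (t = 1.5074), x⁻ = (-4.9154) → reset → x⁺ = (-3.5215), jump to mode 3
Mode 3: flow for 0.6331 to horizon, guard not reached → x = (-0.9784)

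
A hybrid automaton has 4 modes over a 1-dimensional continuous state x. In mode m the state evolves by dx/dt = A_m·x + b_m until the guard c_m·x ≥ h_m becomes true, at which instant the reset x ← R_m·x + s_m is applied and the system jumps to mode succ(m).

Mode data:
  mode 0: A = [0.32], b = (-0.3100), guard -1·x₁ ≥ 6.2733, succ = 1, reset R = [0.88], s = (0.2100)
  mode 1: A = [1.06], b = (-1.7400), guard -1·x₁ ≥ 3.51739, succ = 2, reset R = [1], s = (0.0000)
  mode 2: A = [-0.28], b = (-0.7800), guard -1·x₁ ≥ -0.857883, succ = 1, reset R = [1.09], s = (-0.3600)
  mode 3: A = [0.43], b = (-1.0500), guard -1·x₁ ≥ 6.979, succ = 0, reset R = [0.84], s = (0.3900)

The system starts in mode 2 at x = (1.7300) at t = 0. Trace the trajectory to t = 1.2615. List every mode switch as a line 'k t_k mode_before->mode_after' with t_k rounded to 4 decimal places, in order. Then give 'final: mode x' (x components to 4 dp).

1 0.7664 2->1
final: 1 -0.1609

Mode 2: guard c·x = -0.8579 hit at Δt = 0.7664 (t = 0.7664), x⁻ = (0.8579) → reset → x⁺ = (0.5751), jump to mode 1
Mode 1: flow for 0.4951 to horizon, guard not reached → x = (-0.1609)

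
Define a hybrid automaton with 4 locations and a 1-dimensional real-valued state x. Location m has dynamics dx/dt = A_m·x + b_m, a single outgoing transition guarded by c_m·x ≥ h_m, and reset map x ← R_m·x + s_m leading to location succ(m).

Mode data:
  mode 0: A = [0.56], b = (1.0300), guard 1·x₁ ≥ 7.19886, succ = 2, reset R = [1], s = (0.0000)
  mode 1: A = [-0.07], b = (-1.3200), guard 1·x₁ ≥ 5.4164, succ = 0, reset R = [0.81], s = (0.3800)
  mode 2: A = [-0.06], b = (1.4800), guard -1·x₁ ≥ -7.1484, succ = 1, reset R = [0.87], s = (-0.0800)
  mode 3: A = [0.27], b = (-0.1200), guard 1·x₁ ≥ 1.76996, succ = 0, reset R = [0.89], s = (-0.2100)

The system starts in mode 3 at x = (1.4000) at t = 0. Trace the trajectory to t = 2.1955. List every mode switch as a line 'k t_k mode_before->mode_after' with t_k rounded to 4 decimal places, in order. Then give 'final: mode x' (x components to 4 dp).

Mode 3: guard c·x = 1.7700 hit at Δt = 1.2121 (t = 1.2121), x⁻ = (1.7700) → reset → x⁺ = (1.3653), jump to mode 0
Mode 0: flow for 0.9834 to horizon, guard not reached → x = (3.7190)

1 1.2121 3->0
final: 0 3.7190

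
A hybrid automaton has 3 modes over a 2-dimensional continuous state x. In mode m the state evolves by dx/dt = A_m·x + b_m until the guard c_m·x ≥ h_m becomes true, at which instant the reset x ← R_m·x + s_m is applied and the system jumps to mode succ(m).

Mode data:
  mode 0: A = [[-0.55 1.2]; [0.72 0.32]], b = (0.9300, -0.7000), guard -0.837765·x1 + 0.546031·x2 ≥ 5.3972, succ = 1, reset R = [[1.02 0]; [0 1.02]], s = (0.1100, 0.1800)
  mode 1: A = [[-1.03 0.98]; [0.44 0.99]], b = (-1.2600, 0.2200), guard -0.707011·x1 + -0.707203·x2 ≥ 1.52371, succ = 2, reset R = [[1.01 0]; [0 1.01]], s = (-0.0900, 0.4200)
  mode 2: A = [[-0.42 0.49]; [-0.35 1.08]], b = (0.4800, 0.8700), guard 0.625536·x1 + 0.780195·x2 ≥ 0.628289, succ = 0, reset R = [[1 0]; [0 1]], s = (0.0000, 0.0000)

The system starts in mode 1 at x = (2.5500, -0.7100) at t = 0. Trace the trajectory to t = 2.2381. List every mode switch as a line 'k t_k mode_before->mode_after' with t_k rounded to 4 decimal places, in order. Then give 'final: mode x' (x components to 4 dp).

Mode 1: guard c·x = 1.5237 hit at Δt = 1.5160 (t = 1.5160), x⁻ = (-0.9992, -1.1556) → reset → x⁺ = (-1.0992, -0.7472), jump to mode 2
Mode 2: flow for 0.7221 to horizon, guard not reached → x = (-0.6789, -0.3270)

1 1.5160 1->2
final: 2 -0.6789 -0.3270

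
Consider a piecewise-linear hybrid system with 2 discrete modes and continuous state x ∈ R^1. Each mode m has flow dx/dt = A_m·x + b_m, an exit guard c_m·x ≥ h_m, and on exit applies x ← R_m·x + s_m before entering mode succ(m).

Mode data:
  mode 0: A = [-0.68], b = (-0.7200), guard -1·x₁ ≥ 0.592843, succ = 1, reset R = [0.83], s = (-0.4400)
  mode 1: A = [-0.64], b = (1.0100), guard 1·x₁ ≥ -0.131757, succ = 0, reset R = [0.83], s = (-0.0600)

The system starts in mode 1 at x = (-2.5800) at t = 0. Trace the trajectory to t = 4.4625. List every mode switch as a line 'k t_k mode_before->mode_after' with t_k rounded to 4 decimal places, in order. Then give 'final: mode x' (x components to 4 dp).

Mode 1: guard c·x = -0.1318 hit at Δt = 1.3885 (t = 1.3885), x⁻ = (-0.1318) → reset → x⁺ = (-0.1694), jump to mode 0
Mode 0: guard c·x = 0.5928 hit at Δt = 0.9507 (t = 2.3392), x⁻ = (-0.5928) → reset → x⁺ = (-0.9321), jump to mode 1
Mode 1: guard c·x = -0.1318 hit at Δt = 0.5999 (t = 2.9391), x⁻ = (-0.1318) → reset → x⁺ = (-0.1694), jump to mode 0
Mode 0: guard c·x = 0.5928 hit at Δt = 0.9507 (t = 3.8898), x⁻ = (-0.5928) → reset → x⁺ = (-0.9321), jump to mode 1
Mode 1: flow for 0.5727 to horizon, guard not reached → x = (-0.1618)

1 1.3885 1->0
2 2.3392 0->1
3 2.9391 1->0
4 3.8898 0->1
final: 1 -0.1618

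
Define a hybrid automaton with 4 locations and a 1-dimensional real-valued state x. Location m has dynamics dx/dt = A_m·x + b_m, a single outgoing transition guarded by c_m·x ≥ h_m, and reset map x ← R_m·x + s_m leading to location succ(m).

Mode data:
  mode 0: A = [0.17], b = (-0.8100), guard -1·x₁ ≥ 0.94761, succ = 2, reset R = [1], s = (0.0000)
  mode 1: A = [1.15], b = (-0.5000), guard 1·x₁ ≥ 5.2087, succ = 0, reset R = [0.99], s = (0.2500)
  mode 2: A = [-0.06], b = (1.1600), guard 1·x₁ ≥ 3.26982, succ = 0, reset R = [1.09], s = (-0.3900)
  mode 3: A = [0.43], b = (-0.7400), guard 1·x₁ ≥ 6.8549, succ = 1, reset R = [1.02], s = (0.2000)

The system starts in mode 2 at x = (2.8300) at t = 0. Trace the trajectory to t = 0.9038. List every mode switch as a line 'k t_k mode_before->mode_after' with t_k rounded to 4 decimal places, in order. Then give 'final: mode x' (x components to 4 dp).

1 0.4502 2->0
final: 0 3.0466

Mode 2: guard c·x = 3.2698 hit at Δt = 0.4502 (t = 0.4502), x⁻ = (3.2698) → reset → x⁺ = (3.1741), jump to mode 0
Mode 0: flow for 0.4536 to horizon, guard not reached → x = (3.0466)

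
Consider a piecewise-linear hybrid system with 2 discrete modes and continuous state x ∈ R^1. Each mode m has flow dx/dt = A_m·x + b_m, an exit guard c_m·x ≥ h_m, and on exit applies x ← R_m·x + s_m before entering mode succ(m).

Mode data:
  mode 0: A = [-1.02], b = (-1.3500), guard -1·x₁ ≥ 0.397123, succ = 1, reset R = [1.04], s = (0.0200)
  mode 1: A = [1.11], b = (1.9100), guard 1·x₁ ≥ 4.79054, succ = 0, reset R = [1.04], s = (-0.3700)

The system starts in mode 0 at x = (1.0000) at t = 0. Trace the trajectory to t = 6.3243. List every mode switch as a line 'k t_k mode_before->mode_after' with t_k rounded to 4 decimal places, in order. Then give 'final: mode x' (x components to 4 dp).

Mode 0: guard c·x = 0.3971 hit at Δt = 0.9015 (t = 0.9015), x⁻ = (-0.3971) → reset → x⁺ = (-0.3930), jump to mode 1
Mode 1: guard c·x = 4.7905 hit at Δt = 1.4325 (t = 2.3340), x⁻ = (4.7905) → reset → x⁺ = (4.6122), jump to mode 0
Mode 0: guard c·x = 0.3971 hit at Δt = 1.8210 (t = 4.1550), x⁻ = (-0.3971) → reset → x⁺ = (-0.3930), jump to mode 1
Mode 1: guard c·x = 4.7905 hit at Δt = 1.4325 (t = 5.5875), x⁻ = (4.7905) → reset → x⁺ = (4.6122), jump to mode 0
Mode 0: flow for 0.7368 to horizon, guard not reached → x = (1.4760)

1 0.9015 0->1
2 2.3340 1->0
3 4.1550 0->1
4 5.5875 1->0
final: 0 1.4760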